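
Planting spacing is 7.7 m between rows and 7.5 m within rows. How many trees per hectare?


Formula: TPH = 10000 m^2/ha / (spacing_x * spacing_y)
Area per tree = 7.7 m * 7.5 m = 57.75 m^2
TPH = 10000 / 57.75 = 173 trees/ha

173


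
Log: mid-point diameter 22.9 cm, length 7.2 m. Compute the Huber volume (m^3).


Huber: V = Am * L,  Am = pi*(Dm/200)^2
Am = pi*(22.9/200)^2 = 0.041187 m^2
V = 0.041187*7.2 = 0.2965 m^3

0.2965


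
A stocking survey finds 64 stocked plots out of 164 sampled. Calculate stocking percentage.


Formula: Stocking % = stocked plots / total plots * 100
Stocking = 64 / 164 * 100
Stocking = 0.3902 * 100 = 39.0%

39.0


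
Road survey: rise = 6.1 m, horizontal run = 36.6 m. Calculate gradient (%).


Formula: Gradient = rise / run * 100
Gradient = 6.1 / 36.6 * 100 = 16.7%

16.7


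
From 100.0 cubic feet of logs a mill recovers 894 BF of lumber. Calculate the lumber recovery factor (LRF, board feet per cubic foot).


Formula: LRF = Lumber Output (BF) / Log Input (ft^3)
LRF = 894 BF / 100.0 ft^3
LRF = 8.94 BF/ft^3

8.94


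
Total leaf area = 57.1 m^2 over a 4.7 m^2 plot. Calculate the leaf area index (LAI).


Formula: LAI = total leaf area / ground area  (dimensionless)
LAI = 57.1 m^2 / 4.7 m^2
LAI = 12.15

12.15


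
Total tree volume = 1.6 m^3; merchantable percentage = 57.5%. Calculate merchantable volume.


Formula: MV = V_total * (merchantable_pct / 100)
Merchantable fraction = 57.5% / 100 = 0.575
MV = 1.6 m^3 * 0.575 = 0.92 m^3

0.92


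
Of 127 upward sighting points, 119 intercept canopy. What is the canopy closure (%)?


Formula: Canopy closure = covered points / total points * 100
Closure = 119 / 127 * 100
Closure = 0.937 * 100 = 93.7%

93.7


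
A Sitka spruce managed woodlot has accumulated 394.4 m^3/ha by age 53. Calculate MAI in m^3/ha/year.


Formula: MAI = Total Volume / Stand Age
MAI = 394.4 m^3/ha / 53 years
MAI = 7.44 m^3/ha/year

7.44


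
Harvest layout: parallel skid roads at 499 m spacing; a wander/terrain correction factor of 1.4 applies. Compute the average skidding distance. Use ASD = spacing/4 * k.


Formula: ASD = (spacing / 4) * correction
Uncorrected distance = spacing / 4 = 499 / 4 = 124.75 m
ASD = 124.75 * 1.4 = 175 m

175


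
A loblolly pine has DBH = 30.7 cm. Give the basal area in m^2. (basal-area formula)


Formula: BA = pi * (DBH/2)^2 / 10000  (cm^2 to m^2)
Radius = DBH/2 = 30.7/2 = 15.35 cm
BA = pi * 15.35^2 / 10000
   = 740.2299 cm^2 / 10000
   = 0.074 m^2

0.074


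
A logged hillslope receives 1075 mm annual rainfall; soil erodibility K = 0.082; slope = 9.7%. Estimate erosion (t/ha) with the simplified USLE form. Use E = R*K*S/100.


Formula: E = R * K * S / 100  (simplified USLE)
R * K = 1075 * 0.082 = 88.15
E = 88.15 * 9.7 / 100 = 8.55 t/ha

8.55


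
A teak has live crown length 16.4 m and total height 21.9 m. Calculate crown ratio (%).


Formula: Crown Ratio = (Crown Length / Total Height) * 100
CR = (16.4 m / 21.9 m) * 100
CR = 0.7489 * 100 = 74.9%

74.9


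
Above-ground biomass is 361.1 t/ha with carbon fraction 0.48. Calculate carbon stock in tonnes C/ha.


Formula: Carbon Stock = Biomass * Carbon Fraction
C = 361.1 t/ha * 0.48
C = 173.3 t C/ha

173.3


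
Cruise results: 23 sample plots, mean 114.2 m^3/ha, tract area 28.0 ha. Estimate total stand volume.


Formula: Total Volume = Mean Volume per ha * Total Area
Total Volume = 114.2 m^3/ha * 28.0 ha
Total Volume = 3198 m^3

3198


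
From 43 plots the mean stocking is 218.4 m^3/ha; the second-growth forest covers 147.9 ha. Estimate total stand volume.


Formula: Total Volume = Mean Volume per ha * Total Area
Total Volume = 218.4 m^3/ha * 147.9 ha
Total Volume = 32301 m^3

32301


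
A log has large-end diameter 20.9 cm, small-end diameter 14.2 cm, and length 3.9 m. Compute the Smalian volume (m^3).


Smalian: V = (A1 + A2)/2 * L,  A = pi*(D/200)^2
A1 = pi*(20.9/200)^2 = 0.034307 m^2
A2 = pi*(14.2/200)^2 = 0.015837 m^2
V = (0.034307+0.015837)/2*3.9 = 0.0978 m^3

0.0978


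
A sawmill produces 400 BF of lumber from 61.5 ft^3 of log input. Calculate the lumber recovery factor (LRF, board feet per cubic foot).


Formula: LRF = Lumber Output (BF) / Log Input (ft^3)
LRF = 400 BF / 61.5 ft^3
LRF = 6.5 BF/ft^3

6.5


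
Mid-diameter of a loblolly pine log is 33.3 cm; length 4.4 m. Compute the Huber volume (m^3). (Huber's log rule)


Huber: V = Am * L,  Am = pi*(Dm/200)^2
Am = pi*(33.3/200)^2 = 0.087092 m^2
V = 0.087092*4.4 = 0.3832 m^3

0.3832


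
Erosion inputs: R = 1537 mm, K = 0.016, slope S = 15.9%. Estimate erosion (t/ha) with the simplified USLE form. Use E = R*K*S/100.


Formula: E = R * K * S / 100  (simplified USLE)
R * K = 1537 * 0.016 = 24.592
E = 24.592 * 15.9 / 100 = 3.91 t/ha

3.91


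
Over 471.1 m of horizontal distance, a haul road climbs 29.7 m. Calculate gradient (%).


Formula: Gradient = rise / run * 100
Gradient = 29.7 / 471.1 * 100 = 6.3%

6.3


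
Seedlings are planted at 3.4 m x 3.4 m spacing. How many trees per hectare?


Formula: TPH = 10000 m^2/ha / (spacing_x * spacing_y)
Area per tree = 3.4 m * 3.4 m = 11.56 m^2
TPH = 10000 / 11.56 = 865 trees/ha

865


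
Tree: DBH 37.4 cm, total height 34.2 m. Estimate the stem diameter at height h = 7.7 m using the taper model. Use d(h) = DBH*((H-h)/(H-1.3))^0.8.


Taper: d(h) = DBH * ((H - h) / (H - 1.3))^0.8
Numerator = H - h = 34.2 - 7.7 = 26.5 m
Denominator = H - 1.3 = 34.2 - 1.3 = 32.9 m
Ratio = 26.5 / 32.9 = 0.80547
d = 37.4 * 0.80547^0.8 = 31.5 cm

31.5


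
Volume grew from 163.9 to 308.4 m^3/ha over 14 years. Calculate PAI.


Formula: PAI = (V_T2 - V_T1) / (T2 - T1)
Volume increment = 308.4 - 163.9 = 144.5 m^3/ha
PAI = 144.5 / 14 = 10.32 m^3/ha/year

10.32


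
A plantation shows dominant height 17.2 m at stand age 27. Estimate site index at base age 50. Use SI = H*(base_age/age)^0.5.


Formula: SI = H_dom * (base_age / age)^0.5
Age ratio = 50 / 27 = 1.85185
sqrt(age_ratio) = 1.36083
SI = 17.2 * 1.36083 = 23.4 m

23.4


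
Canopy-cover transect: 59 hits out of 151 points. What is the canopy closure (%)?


Formula: Canopy closure = covered points / total points * 100
Closure = 59 / 151 * 100
Closure = 0.3907 * 100 = 39.1%

39.1


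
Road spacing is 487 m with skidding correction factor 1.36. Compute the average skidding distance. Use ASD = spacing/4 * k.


Formula: ASD = (spacing / 4) * correction
Uncorrected distance = spacing / 4 = 487 / 4 = 121.75 m
ASD = 121.75 * 1.36 = 166 m

166


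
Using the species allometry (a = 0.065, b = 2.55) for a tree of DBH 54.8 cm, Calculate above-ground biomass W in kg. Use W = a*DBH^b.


Formula: W = a * DBH^b  (allometric power law)
DBH^b = 54.8^2.55 = 27157.5398
W = 0.065 * 27157.5398 = 1765.2 kg

1765.2


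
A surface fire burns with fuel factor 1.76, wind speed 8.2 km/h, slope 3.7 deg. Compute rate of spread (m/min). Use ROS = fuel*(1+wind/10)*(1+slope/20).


Formula: ROS = fuel * (1 + wind/10) * (1 + slope/20)
Wind factor = 1 + 8.2/10 = 1.82
Slope factor = 1 + 3.7/20 = 1.185
ROS = 1.76 * 1.82 * 1.185 = 3.8 m/min

3.8


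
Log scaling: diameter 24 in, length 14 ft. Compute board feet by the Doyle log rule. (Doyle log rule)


Doyle: BF = (D - 4)^2 * L / 16
Adjusted diameter = 24 - 4 = 20 in
(D-4)^2 = 20^2 = 400
BF = 400 * 14 / 16 = 350 BF

350


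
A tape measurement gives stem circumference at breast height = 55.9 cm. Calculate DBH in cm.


Formula: DBH = C / pi
DBH = 55.9 / pi
pi = 3.14159...
DBH = 17.8 cm

17.8


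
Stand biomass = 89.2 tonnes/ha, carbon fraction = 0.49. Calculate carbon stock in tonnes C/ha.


Formula: Carbon Stock = Biomass * Carbon Fraction
C = 89.2 t/ha * 0.49
C = 43.7 t C/ha

43.7


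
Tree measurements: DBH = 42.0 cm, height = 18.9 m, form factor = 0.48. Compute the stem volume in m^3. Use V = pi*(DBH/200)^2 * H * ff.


Formula: V = pi * (DBH/200)^2 * H * ff
Radius = DBH/200 = 42.0/200 = 0.21 m
Radius^2 = 0.21^2 = 0.0441 m^2
V = pi * 0.0441 * 18.9 * 0.48
V = 1.257 m^3

1.257


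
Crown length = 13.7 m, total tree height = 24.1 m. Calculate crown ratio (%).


Formula: Crown Ratio = (Crown Length / Total Height) * 100
CR = (13.7 m / 24.1 m) * 100
CR = 0.5685 * 100 = 56.8%

56.8


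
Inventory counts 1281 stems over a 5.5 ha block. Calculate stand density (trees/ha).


Formula: Stand Density = N_trees / Area_ha
Density = 1281 trees / 5.5 ha
Density = 233 trees/ha

233


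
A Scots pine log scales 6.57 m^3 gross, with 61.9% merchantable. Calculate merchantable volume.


Formula: MV = V_total * (merchantable_pct / 100)
Merchantable fraction = 61.9% / 100 = 0.619
MV = 6.57 m^3 * 0.619 = 4.067 m^3

4.067


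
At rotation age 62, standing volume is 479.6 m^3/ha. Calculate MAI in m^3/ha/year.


Formula: MAI = Total Volume / Stand Age
MAI = 479.6 m^3/ha / 62 years
MAI = 7.74 m^3/ha/year

7.74


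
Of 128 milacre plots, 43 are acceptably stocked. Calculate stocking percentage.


Formula: Stocking % = stocked plots / total plots * 100
Stocking = 43 / 128 * 100
Stocking = 0.3359 * 100 = 33.6%

33.6


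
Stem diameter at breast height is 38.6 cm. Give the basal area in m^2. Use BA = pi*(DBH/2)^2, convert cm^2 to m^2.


Formula: BA = pi * (DBH/2)^2 / 10000  (cm^2 to m^2)
Radius = DBH/2 = 38.6/2 = 19.3 cm
BA = pi * 19.3^2 / 10000
   = 1170.2118 cm^2 / 10000
   = 0.117 m^2

0.117


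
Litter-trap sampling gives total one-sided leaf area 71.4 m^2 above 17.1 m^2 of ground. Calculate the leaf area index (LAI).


Formula: LAI = total leaf area / ground area  (dimensionless)
LAI = 71.4 m^2 / 17.1 m^2
LAI = 4.18

4.18


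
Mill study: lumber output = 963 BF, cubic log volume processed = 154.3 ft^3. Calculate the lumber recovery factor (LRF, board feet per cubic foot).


Formula: LRF = Lumber Output (BF) / Log Input (ft^3)
LRF = 963 BF / 154.3 ft^3
LRF = 6.24 BF/ft^3

6.24


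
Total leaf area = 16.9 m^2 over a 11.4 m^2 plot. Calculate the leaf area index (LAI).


Formula: LAI = total leaf area / ground area  (dimensionless)
LAI = 16.9 m^2 / 11.4 m^2
LAI = 1.48

1.48


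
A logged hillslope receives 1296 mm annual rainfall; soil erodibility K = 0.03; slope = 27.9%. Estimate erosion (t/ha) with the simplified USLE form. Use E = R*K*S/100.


Formula: E = R * K * S / 100  (simplified USLE)
R * K = 1296 * 0.03 = 38.88
E = 38.88 * 27.9 / 100 = 10.85 t/ha

10.85


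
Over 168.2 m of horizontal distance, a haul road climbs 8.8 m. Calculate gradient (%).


Formula: Gradient = rise / run * 100
Gradient = 8.8 / 168.2 * 100 = 5.2%

5.2


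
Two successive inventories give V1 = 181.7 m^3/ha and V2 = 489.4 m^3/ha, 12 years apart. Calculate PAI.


Formula: PAI = (V_T2 - V_T1) / (T2 - T1)
Volume increment = 489.4 - 181.7 = 307.7 m^3/ha
PAI = 307.7 / 12 = 25.64 m^3/ha/year

25.64


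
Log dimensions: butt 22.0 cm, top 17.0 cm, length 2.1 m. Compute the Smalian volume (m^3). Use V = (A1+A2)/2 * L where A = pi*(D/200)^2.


Smalian: V = (A1 + A2)/2 * L,  A = pi*(D/200)^2
A1 = pi*(22.0/200)^2 = 0.038013 m^2
A2 = pi*(17.0/200)^2 = 0.022698 m^2
V = (0.038013+0.022698)/2*2.1 = 0.0637 m^3

0.0637


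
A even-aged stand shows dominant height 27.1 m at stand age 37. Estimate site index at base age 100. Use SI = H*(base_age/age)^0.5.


Formula: SI = H_dom * (base_age / age)^0.5
Age ratio = 100 / 37 = 2.7027
sqrt(age_ratio) = 1.64399
SI = 27.1 * 1.64399 = 44.6 m

44.6


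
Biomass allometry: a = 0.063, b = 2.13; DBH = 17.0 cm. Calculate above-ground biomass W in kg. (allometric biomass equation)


Formula: W = a * DBH^b  (allometric power law)
DBH^b = 17.0^2.13 = 417.692
W = 0.063 * 417.692 = 26.3 kg

26.3


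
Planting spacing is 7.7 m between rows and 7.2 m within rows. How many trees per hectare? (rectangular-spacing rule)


Formula: TPH = 10000 m^2/ha / (spacing_x * spacing_y)
Area per tree = 7.7 m * 7.2 m = 55.44 m^2
TPH = 10000 / 55.44 = 180 trees/ha

180


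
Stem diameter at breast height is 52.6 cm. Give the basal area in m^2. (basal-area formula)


Formula: BA = pi * (DBH/2)^2 / 10000  (cm^2 to m^2)
Radius = DBH/2 = 52.6/2 = 26.3 cm
BA = pi * 26.3^2 / 10000
   = 2173.0082 cm^2 / 10000
   = 0.2173 m^2

0.2173


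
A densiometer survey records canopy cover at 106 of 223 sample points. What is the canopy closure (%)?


Formula: Canopy closure = covered points / total points * 100
Closure = 106 / 223 * 100
Closure = 0.4753 * 100 = 47.5%

47.5


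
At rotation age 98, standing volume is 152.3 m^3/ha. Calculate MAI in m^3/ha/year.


Formula: MAI = Total Volume / Stand Age
MAI = 152.3 m^3/ha / 98 years
MAI = 1.55 m^3/ha/year

1.55


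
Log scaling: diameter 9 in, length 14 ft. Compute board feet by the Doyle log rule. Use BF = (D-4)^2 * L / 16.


Doyle: BF = (D - 4)^2 * L / 16
Adjusted diameter = 9 - 4 = 5 in
(D-4)^2 = 5^2 = 25
BF = 25 * 14 / 16 = 22 BF

22


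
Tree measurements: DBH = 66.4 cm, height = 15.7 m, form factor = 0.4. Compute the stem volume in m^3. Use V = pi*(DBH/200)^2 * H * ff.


Formula: V = pi * (DBH/200)^2 * H * ff
Radius = DBH/200 = 66.4/200 = 0.332 m
Radius^2 = 0.332^2 = 0.110224 m^2
V = pi * 0.110224 * 15.7 * 0.4
V = 2.175 m^3

2.175


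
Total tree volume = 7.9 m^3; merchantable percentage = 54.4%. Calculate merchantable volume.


Formula: MV = V_total * (merchantable_pct / 100)
Merchantable fraction = 54.4% / 100 = 0.544
MV = 7.9 m^3 * 0.544 = 4.298 m^3

4.298


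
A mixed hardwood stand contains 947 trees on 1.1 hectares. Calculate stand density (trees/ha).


Formula: Stand Density = N_trees / Area_ha
Density = 947 trees / 1.1 ha
Density = 861 trees/ha

861


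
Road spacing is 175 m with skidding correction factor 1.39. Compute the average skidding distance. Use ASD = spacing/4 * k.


Formula: ASD = (spacing / 4) * correction
Uncorrected distance = spacing / 4 = 175 / 4 = 43.75 m
ASD = 43.75 * 1.39 = 61 m

61


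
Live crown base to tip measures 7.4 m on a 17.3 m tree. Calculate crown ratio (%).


Formula: Crown Ratio = (Crown Length / Total Height) * 100
CR = (7.4 m / 17.3 m) * 100
CR = 0.4277 * 100 = 42.8%

42.8


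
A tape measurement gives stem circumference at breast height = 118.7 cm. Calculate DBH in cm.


Formula: DBH = C / pi
DBH = 118.7 / pi
pi = 3.14159...
DBH = 37.8 cm

37.8


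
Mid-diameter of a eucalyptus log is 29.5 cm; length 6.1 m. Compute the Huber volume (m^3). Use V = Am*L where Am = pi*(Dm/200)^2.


Huber: V = Am * L,  Am = pi*(Dm/200)^2
Am = pi*(29.5/200)^2 = 0.068349 m^2
V = 0.068349*6.1 = 0.4169 m^3

0.4169


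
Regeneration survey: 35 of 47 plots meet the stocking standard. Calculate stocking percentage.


Formula: Stocking % = stocked plots / total plots * 100
Stocking = 35 / 47 * 100
Stocking = 0.7447 * 100 = 74.5%

74.5


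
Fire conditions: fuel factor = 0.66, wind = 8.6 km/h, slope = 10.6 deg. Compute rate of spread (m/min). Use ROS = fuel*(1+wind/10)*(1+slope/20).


Formula: ROS = fuel * (1 + wind/10) * (1 + slope/20)
Wind factor = 1 + 8.6/10 = 1.86
Slope factor = 1 + 10.6/20 = 1.53
ROS = 0.66 * 1.86 * 1.53 = 1.88 m/min

1.88


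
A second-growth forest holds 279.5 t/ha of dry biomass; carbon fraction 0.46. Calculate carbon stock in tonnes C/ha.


Formula: Carbon Stock = Biomass * Carbon Fraction
C = 279.5 t/ha * 0.46
C = 128.6 t C/ha

128.6


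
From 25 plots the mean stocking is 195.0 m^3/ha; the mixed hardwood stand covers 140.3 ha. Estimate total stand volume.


Formula: Total Volume = Mean Volume per ha * Total Area
Total Volume = 195.0 m^3/ha * 140.3 ha
Total Volume = 27359 m^3

27359


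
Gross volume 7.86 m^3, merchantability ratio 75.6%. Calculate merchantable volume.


Formula: MV = V_total * (merchantable_pct / 100)
Merchantable fraction = 75.6% / 100 = 0.756
MV = 7.86 m^3 * 0.756 = 5.942 m^3

5.942


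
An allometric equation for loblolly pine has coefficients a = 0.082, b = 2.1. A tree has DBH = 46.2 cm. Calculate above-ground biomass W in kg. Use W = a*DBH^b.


Formula: W = a * DBH^b  (allometric power law)
DBH^b = 46.2^2.1 = 3131.4692
W = 0.082 * 3131.4692 = 256.8 kg

256.8


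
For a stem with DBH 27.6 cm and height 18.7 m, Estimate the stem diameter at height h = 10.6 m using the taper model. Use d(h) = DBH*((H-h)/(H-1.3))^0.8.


Taper: d(h) = DBH * ((H - h) / (H - 1.3))^0.8
Numerator = H - h = 18.7 - 10.6 = 8.1 m
Denominator = H - 1.3 = 18.7 - 1.3 = 17.4 m
Ratio = 8.1 / 17.4 = 0.46552
d = 27.6 * 0.46552^0.8 = 15.0 cm

15.0


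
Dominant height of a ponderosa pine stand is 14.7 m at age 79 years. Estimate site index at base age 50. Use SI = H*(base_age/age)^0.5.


Formula: SI = H_dom * (base_age / age)^0.5
Age ratio = 50 / 79 = 0.63291
sqrt(age_ratio) = 0.79556
SI = 14.7 * 0.79556 = 11.7 m

11.7


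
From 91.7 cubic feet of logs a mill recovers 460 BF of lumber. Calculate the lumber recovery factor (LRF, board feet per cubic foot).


Formula: LRF = Lumber Output (BF) / Log Input (ft^3)
LRF = 460 BF / 91.7 ft^3
LRF = 5.02 BF/ft^3

5.02


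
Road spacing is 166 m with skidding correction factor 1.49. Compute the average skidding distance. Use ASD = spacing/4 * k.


Formula: ASD = (spacing / 4) * correction
Uncorrected distance = spacing / 4 = 166 / 4 = 41.5 m
ASD = 41.5 * 1.49 = 62 m

62


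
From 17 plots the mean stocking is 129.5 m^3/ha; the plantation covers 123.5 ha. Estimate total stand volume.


Formula: Total Volume = Mean Volume per ha * Total Area
Total Volume = 129.5 m^3/ha * 123.5 ha
Total Volume = 15993 m^3

15993


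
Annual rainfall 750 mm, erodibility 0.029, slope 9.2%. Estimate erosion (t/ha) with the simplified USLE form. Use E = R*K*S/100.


Formula: E = R * K * S / 100  (simplified USLE)
R * K = 750 * 0.029 = 21.75
E = 21.75 * 9.2 / 100 = 2.0 t/ha

2.0


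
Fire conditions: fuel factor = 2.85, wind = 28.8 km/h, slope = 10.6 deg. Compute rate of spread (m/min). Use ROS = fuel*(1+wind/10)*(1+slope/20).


Formula: ROS = fuel * (1 + wind/10) * (1 + slope/20)
Wind factor = 1 + 28.8/10 = 3.88
Slope factor = 1 + 10.6/20 = 1.53
ROS = 2.85 * 3.88 * 1.53 = 16.92 m/min

16.92


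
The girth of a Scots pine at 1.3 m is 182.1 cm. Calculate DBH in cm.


Formula: DBH = C / pi
DBH = 182.1 / pi
pi = 3.14159...
DBH = 58.0 cm

58.0


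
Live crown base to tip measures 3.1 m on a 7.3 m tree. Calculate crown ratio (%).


Formula: Crown Ratio = (Crown Length / Total Height) * 100
CR = (3.1 m / 7.3 m) * 100
CR = 0.4247 * 100 = 42.5%

42.5


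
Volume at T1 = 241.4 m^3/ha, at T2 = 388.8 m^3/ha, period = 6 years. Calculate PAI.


Formula: PAI = (V_T2 - V_T1) / (T2 - T1)
Volume increment = 388.8 - 241.4 = 147.4 m^3/ha
PAI = 147.4 / 6 = 24.57 m^3/ha/year

24.57


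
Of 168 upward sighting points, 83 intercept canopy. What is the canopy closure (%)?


Formula: Canopy closure = covered points / total points * 100
Closure = 83 / 168 * 100
Closure = 0.494 * 100 = 49.4%

49.4


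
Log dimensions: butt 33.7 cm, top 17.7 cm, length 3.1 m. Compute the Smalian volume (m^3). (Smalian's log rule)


Smalian: V = (A1 + A2)/2 * L,  A = pi*(D/200)^2
A1 = pi*(33.7/200)^2 = 0.089197 m^2
A2 = pi*(17.7/200)^2 = 0.024606 m^2
V = (0.089197+0.024606)/2*3.1 = 0.1764 m^3

0.1764


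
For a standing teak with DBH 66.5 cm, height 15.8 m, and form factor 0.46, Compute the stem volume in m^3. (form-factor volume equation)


Formula: V = pi * (DBH/200)^2 * H * ff
Radius = DBH/200 = 66.5/200 = 0.3325 m
Radius^2 = 0.3325^2 = 0.11055625 m^2
V = pi * 0.11055625 * 15.8 * 0.46
V = 2.524 m^3

2.524


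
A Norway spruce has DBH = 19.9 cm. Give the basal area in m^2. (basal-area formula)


Formula: BA = pi * (DBH/2)^2 / 10000  (cm^2 to m^2)
Radius = DBH/2 = 19.9/2 = 9.95 cm
BA = pi * 9.95^2 / 10000
   = 311.0255 cm^2 / 10000
   = 0.0311 m^2

0.0311


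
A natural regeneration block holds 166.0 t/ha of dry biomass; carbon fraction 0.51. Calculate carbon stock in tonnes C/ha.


Formula: Carbon Stock = Biomass * Carbon Fraction
C = 166.0 t/ha * 0.51
C = 84.7 t C/ha

84.7


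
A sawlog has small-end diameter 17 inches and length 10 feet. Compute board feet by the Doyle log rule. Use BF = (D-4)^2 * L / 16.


Doyle: BF = (D - 4)^2 * L / 16
Adjusted diameter = 17 - 4 = 13 in
(D-4)^2 = 13^2 = 169
BF = 169 * 10 / 16 = 106 BF

106


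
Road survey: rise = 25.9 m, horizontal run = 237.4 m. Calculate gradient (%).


Formula: Gradient = rise / run * 100
Gradient = 25.9 / 237.4 * 100 = 10.9%

10.9


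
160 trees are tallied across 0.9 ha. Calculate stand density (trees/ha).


Formula: Stand Density = N_trees / Area_ha
Density = 160 trees / 0.9 ha
Density = 178 trees/ha

178


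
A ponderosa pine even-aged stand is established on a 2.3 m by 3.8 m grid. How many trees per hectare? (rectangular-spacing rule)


Formula: TPH = 10000 m^2/ha / (spacing_x * spacing_y)
Area per tree = 2.3 m * 3.8 m = 8.74 m^2
TPH = 10000 / 8.74 = 1144 trees/ha

1144


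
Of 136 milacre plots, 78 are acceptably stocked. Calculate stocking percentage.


Formula: Stocking % = stocked plots / total plots * 100
Stocking = 78 / 136 * 100
Stocking = 0.5735 * 100 = 57.4%

57.4


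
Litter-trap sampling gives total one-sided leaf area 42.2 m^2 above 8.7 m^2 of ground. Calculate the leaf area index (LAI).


Formula: LAI = total leaf area / ground area  (dimensionless)
LAI = 42.2 m^2 / 8.7 m^2
LAI = 4.85

4.85


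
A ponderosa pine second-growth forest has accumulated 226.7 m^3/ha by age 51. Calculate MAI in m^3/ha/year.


Formula: MAI = Total Volume / Stand Age
MAI = 226.7 m^3/ha / 51 years
MAI = 4.45 m^3/ha/year

4.45


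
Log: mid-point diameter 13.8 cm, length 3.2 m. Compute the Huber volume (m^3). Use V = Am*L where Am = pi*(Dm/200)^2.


Huber: V = Am * L,  Am = pi*(Dm/200)^2
Am = pi*(13.8/200)^2 = 0.014957 m^2
V = 0.014957*3.2 = 0.0479 m^3

0.0479


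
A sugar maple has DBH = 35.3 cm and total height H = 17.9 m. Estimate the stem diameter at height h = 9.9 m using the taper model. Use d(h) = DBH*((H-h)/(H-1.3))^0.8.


Taper: d(h) = DBH * ((H - h) / (H - 1.3))^0.8
Numerator = H - h = 17.9 - 9.9 = 8.0 m
Denominator = H - 1.3 = 17.9 - 1.3 = 16.6 m
Ratio = 8.0 / 16.6 = 0.48193
d = 35.3 * 0.48193^0.8 = 19.7 cm

19.7


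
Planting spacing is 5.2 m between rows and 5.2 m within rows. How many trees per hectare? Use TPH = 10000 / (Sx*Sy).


Formula: TPH = 10000 m^2/ha / (spacing_x * spacing_y)
Area per tree = 5.2 m * 5.2 m = 27.04 m^2
TPH = 10000 / 27.04 = 370 trees/ha

370


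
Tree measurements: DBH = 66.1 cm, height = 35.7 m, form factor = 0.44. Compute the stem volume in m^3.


Formula: V = pi * (DBH/200)^2 * H * ff
Radius = DBH/200 = 66.1/200 = 0.3305 m
Radius^2 = 0.3305^2 = 0.10923025 m^2
V = pi * 0.10923025 * 35.7 * 0.44
V = 5.39 m^3

5.39


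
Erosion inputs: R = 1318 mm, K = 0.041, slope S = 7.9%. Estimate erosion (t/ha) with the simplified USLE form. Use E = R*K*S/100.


Formula: E = R * K * S / 100  (simplified USLE)
R * K = 1318 * 0.041 = 54.038
E = 54.038 * 7.9 / 100 = 4.27 t/ha

4.27


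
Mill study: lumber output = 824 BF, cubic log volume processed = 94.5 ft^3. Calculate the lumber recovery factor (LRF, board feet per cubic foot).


Formula: LRF = Lumber Output (BF) / Log Input (ft^3)
LRF = 824 BF / 94.5 ft^3
LRF = 8.72 BF/ft^3

8.72


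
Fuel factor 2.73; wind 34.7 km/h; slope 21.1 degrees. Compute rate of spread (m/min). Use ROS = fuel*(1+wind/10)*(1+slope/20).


Formula: ROS = fuel * (1 + wind/10) * (1 + slope/20)
Wind factor = 1 + 34.7/10 = 4.47
Slope factor = 1 + 21.1/20 = 2.055
ROS = 2.73 * 4.47 * 2.055 = 25.08 m/min

25.08


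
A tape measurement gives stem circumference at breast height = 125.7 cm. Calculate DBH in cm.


Formula: DBH = C / pi
DBH = 125.7 / pi
pi = 3.14159...
DBH = 40.0 cm

40.0


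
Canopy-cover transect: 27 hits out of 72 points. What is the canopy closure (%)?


Formula: Canopy closure = covered points / total points * 100
Closure = 27 / 72 * 100
Closure = 0.375 * 100 = 37.5%

37.5


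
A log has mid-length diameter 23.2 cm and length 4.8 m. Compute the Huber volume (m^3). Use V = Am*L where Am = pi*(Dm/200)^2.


Huber: V = Am * L,  Am = pi*(Dm/200)^2
Am = pi*(23.2/200)^2 = 0.042273 m^2
V = 0.042273*4.8 = 0.2029 m^3

0.2029


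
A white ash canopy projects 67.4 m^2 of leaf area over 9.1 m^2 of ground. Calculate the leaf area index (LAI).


Formula: LAI = total leaf area / ground area  (dimensionless)
LAI = 67.4 m^2 / 9.1 m^2
LAI = 7.41

7.41


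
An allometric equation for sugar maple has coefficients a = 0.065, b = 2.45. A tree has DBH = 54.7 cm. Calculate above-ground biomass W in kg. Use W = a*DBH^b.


Formula: W = a * DBH^b  (allometric power law)
DBH^b = 54.7^2.45 = 18116.2769
W = 0.065 * 18116.2769 = 1177.6 kg

1177.6


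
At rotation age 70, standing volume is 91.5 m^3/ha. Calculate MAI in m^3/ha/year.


Formula: MAI = Total Volume / Stand Age
MAI = 91.5 m^3/ha / 70 years
MAI = 1.31 m^3/ha/year

1.31


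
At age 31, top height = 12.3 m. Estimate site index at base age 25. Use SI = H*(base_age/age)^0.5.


Formula: SI = H_dom * (base_age / age)^0.5
Age ratio = 25 / 31 = 0.80645
sqrt(age_ratio) = 0.89803
SI = 12.3 * 0.89803 = 11.0 m

11.0


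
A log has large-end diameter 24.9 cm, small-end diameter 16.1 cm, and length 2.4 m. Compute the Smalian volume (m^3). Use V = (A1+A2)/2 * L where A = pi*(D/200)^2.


Smalian: V = (A1 + A2)/2 * L,  A = pi*(D/200)^2
A1 = pi*(24.9/200)^2 = 0.048695 m^2
A2 = pi*(16.1/200)^2 = 0.020358 m^2
V = (0.048695+0.020358)/2*2.4 = 0.0829 m^3

0.0829


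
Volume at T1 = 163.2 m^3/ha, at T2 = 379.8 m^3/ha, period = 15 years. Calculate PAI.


Formula: PAI = (V_T2 - V_T1) / (T2 - T1)
Volume increment = 379.8 - 163.2 = 216.6 m^3/ha
PAI = 216.6 / 15 = 14.44 m^3/ha/year

14.44


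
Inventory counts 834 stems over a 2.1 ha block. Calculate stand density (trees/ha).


Formula: Stand Density = N_trees / Area_ha
Density = 834 trees / 2.1 ha
Density = 397 trees/ha

397


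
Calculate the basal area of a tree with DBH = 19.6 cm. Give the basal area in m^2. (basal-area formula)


Formula: BA = pi * (DBH/2)^2 / 10000  (cm^2 to m^2)
Radius = DBH/2 = 19.6/2 = 9.8 cm
BA = pi * 9.8^2 / 10000
   = 301.7186 cm^2 / 10000
   = 0.0302 m^2

0.0302


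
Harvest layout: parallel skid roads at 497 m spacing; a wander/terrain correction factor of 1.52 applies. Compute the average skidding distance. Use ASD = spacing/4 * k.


Formula: ASD = (spacing / 4) * correction
Uncorrected distance = spacing / 4 = 497 / 4 = 124.25 m
ASD = 124.25 * 1.52 = 189 m

189


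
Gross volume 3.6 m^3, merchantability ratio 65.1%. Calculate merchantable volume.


Formula: MV = V_total * (merchantable_pct / 100)
Merchantable fraction = 65.1% / 100 = 0.651
MV = 3.6 m^3 * 0.651 = 2.344 m^3

2.344


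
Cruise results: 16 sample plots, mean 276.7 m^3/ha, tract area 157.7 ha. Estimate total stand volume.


Formula: Total Volume = Mean Volume per ha * Total Area
Total Volume = 276.7 m^3/ha * 157.7 ha
Total Volume = 43636 m^3

43636


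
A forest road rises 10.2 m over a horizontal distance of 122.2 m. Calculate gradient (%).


Formula: Gradient = rise / run * 100
Gradient = 10.2 / 122.2 * 100 = 8.3%

8.3


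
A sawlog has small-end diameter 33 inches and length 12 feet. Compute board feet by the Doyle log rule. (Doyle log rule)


Doyle: BF = (D - 4)^2 * L / 16
Adjusted diameter = 33 - 4 = 29 in
(D-4)^2 = 29^2 = 841
BF = 841 * 12 / 16 = 631 BF

631


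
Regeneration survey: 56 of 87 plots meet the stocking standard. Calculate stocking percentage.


Formula: Stocking % = stocked plots / total plots * 100
Stocking = 56 / 87 * 100
Stocking = 0.6437 * 100 = 64.4%

64.4


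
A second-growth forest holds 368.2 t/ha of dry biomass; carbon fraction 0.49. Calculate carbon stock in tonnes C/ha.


Formula: Carbon Stock = Biomass * Carbon Fraction
C = 368.2 t/ha * 0.49
C = 180.4 t C/ha

180.4


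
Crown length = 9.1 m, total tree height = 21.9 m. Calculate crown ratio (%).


Formula: Crown Ratio = (Crown Length / Total Height) * 100
CR = (9.1 m / 21.9 m) * 100
CR = 0.4155 * 100 = 41.6%

41.6


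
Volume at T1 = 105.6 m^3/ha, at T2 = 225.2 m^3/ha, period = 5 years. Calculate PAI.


Formula: PAI = (V_T2 - V_T1) / (T2 - T1)
Volume increment = 225.2 - 105.6 = 119.6 m^3/ha
PAI = 119.6 / 5 = 23.92 m^3/ha/year

23.92


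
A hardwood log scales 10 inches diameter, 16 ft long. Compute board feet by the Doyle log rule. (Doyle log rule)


Doyle: BF = (D - 4)^2 * L / 16
Adjusted diameter = 10 - 4 = 6 in
(D-4)^2 = 6^2 = 36
BF = 36 * 16 / 16 = 36 BF

36


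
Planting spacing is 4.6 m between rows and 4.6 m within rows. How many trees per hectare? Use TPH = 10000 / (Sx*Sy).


Formula: TPH = 10000 m^2/ha / (spacing_x * spacing_y)
Area per tree = 4.6 m * 4.6 m = 21.16 m^2
TPH = 10000 / 21.16 = 473 trees/ha

473


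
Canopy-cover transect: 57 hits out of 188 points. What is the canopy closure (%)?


Formula: Canopy closure = covered points / total points * 100
Closure = 57 / 188 * 100
Closure = 0.3032 * 100 = 30.3%

30.3


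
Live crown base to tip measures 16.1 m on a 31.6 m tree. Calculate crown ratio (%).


Formula: Crown Ratio = (Crown Length / Total Height) * 100
CR = (16.1 m / 31.6 m) * 100
CR = 0.5095 * 100 = 50.9%

50.9


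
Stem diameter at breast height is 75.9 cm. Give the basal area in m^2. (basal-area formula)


Formula: BA = pi * (DBH/2)^2 / 10000  (cm^2 to m^2)
Radius = DBH/2 = 75.9/2 = 37.95 cm
BA = pi * 37.95^2 / 10000
   = 4524.5296 cm^2 / 10000
   = 0.4525 m^2

0.4525


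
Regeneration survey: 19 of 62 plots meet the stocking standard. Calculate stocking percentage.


Formula: Stocking % = stocked plots / total plots * 100
Stocking = 19 / 62 * 100
Stocking = 0.3065 * 100 = 30.6%

30.6


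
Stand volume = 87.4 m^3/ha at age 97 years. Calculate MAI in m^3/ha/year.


Formula: MAI = Total Volume / Stand Age
MAI = 87.4 m^3/ha / 97 years
MAI = 0.9 m^3/ha/year

0.9


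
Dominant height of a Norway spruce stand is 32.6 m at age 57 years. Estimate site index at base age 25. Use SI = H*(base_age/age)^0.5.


Formula: SI = H_dom * (base_age / age)^0.5
Age ratio = 25 / 57 = 0.4386
sqrt(age_ratio) = 0.66227
SI = 32.6 * 0.66227 = 21.6 m

21.6


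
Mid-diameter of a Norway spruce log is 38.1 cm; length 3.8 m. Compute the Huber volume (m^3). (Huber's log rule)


Huber: V = Am * L,  Am = pi*(Dm/200)^2
Am = pi*(38.1/200)^2 = 0.114009 m^2
V = 0.114009*3.8 = 0.4332 m^3

0.4332


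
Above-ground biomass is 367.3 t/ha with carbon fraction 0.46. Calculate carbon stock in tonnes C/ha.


Formula: Carbon Stock = Biomass * Carbon Fraction
C = 367.3 t/ha * 0.46
C = 169.0 t C/ha

169.0


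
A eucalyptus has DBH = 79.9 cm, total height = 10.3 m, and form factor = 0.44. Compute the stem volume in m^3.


Formula: V = pi * (DBH/200)^2 * H * ff
Radius = DBH/200 = 79.9/200 = 0.3995 m
Radius^2 = 0.3995^2 = 0.15960025 m^2
V = pi * 0.15960025 * 10.3 * 0.44
V = 2.272 m^3

2.272


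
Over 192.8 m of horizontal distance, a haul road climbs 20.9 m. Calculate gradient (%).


Formula: Gradient = rise / run * 100
Gradient = 20.9 / 192.8 * 100 = 10.8%

10.8


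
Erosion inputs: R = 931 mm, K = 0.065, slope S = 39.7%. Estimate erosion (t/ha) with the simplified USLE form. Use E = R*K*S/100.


Formula: E = R * K * S / 100  (simplified USLE)
R * K = 931 * 0.065 = 60.515
E = 60.515 * 39.7 / 100 = 24.02 t/ha

24.02


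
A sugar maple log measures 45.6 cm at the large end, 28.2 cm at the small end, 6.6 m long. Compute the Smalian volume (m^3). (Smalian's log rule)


Smalian: V = (A1 + A2)/2 * L,  A = pi*(D/200)^2
A1 = pi*(45.6/200)^2 = 0.163313 m^2
A2 = pi*(28.2/200)^2 = 0.062458 m^2
V = (0.163313+0.062458)/2*6.6 = 0.745 m^3

0.745


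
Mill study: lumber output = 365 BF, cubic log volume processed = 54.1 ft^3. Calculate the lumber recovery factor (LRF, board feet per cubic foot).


Formula: LRF = Lumber Output (BF) / Log Input (ft^3)
LRF = 365 BF / 54.1 ft^3
LRF = 6.75 BF/ft^3

6.75


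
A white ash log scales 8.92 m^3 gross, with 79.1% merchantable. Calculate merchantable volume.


Formula: MV = V_total * (merchantable_pct / 100)
Merchantable fraction = 79.1% / 100 = 0.791
MV = 8.92 m^3 * 0.791 = 7.056 m^3

7.056


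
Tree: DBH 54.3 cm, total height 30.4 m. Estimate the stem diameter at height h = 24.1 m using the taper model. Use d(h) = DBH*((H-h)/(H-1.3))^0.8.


Taper: d(h) = DBH * ((H - h) / (H - 1.3))^0.8
Numerator = H - h = 30.4 - 24.1 = 6.3 m
Denominator = H - 1.3 = 30.4 - 1.3 = 29.1 m
Ratio = 6.3 / 29.1 = 0.21649
d = 54.3 * 0.21649^0.8 = 16.0 cm

16.0


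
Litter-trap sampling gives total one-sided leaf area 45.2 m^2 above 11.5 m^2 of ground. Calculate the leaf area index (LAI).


Formula: LAI = total leaf area / ground area  (dimensionless)
LAI = 45.2 m^2 / 11.5 m^2
LAI = 3.93

3.93


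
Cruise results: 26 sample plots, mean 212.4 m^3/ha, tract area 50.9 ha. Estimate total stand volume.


Formula: Total Volume = Mean Volume per ha * Total Area
Total Volume = 212.4 m^3/ha * 50.9 ha
Total Volume = 10811 m^3

10811


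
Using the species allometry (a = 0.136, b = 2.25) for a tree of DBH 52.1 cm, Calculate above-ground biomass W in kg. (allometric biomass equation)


Formula: W = a * DBH^b  (allometric power law)
DBH^b = 52.1^2.25 = 7292.6417
W = 0.136 * 7292.6417 = 991.8 kg

991.8


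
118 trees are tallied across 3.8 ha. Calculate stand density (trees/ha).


Formula: Stand Density = N_trees / Area_ha
Density = 118 trees / 3.8 ha
Density = 31 trees/ha

31


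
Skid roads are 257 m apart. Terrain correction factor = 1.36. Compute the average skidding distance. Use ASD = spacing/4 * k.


Formula: ASD = (spacing / 4) * correction
Uncorrected distance = spacing / 4 = 257 / 4 = 64.25 m
ASD = 64.25 * 1.36 = 87 m

87


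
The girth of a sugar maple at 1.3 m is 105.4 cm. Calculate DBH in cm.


Formula: DBH = C / pi
DBH = 105.4 / pi
pi = 3.14159...
DBH = 33.5 cm

33.5


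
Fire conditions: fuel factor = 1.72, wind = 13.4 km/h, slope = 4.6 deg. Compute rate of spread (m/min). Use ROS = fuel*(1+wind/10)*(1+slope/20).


Formula: ROS = fuel * (1 + wind/10) * (1 + slope/20)
Wind factor = 1 + 13.4/10 = 2.34
Slope factor = 1 + 4.6/20 = 1.23
ROS = 1.72 * 2.34 * 1.23 = 4.95 m/min

4.95


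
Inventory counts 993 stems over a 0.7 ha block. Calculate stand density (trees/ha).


Formula: Stand Density = N_trees / Area_ha
Density = 993 trees / 0.7 ha
Density = 1419 trees/ha

1419


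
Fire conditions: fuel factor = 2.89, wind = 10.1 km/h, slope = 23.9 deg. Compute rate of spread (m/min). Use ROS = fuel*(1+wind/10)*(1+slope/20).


Formula: ROS = fuel * (1 + wind/10) * (1 + slope/20)
Wind factor = 1 + 10.1/10 = 2.01
Slope factor = 1 + 23.9/20 = 2.195
ROS = 2.89 * 2.01 * 2.195 = 12.75 m/min

12.75


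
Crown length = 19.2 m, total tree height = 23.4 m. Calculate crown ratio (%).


Formula: Crown Ratio = (Crown Length / Total Height) * 100
CR = (19.2 m / 23.4 m) * 100
CR = 0.8205 * 100 = 82.1%

82.1


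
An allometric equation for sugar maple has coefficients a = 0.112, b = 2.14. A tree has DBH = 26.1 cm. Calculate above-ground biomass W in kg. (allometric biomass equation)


Formula: W = a * DBH^b  (allometric power law)
DBH^b = 26.1^2.14 = 1075.5007
W = 0.112 * 1075.5007 = 120.5 kg

120.5


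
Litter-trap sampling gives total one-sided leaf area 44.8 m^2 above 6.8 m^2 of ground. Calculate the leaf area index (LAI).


Formula: LAI = total leaf area / ground area  (dimensionless)
LAI = 44.8 m^2 / 6.8 m^2
LAI = 6.59

6.59


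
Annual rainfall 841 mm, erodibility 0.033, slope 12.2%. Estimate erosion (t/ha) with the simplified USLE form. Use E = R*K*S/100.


Formula: E = R * K * S / 100  (simplified USLE)
R * K = 841 * 0.033 = 27.753
E = 27.753 * 12.2 / 100 = 3.39 t/ha

3.39


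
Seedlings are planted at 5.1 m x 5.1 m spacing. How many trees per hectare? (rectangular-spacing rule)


Formula: TPH = 10000 m^2/ha / (spacing_x * spacing_y)
Area per tree = 5.1 m * 5.1 m = 26.01 m^2
TPH = 10000 / 26.01 = 384 trees/ha

384


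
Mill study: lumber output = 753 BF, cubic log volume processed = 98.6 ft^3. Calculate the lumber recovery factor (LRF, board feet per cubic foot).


Formula: LRF = Lumber Output (BF) / Log Input (ft^3)
LRF = 753 BF / 98.6 ft^3
LRF = 7.64 BF/ft^3

7.64


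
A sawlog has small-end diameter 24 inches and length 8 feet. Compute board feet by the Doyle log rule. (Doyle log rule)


Doyle: BF = (D - 4)^2 * L / 16
Adjusted diameter = 24 - 4 = 20 in
(D-4)^2 = 20^2 = 400
BF = 400 * 8 / 16 = 200 BF

200


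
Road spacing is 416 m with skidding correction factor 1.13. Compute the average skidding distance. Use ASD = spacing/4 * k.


Formula: ASD = (spacing / 4) * correction
Uncorrected distance = spacing / 4 = 416 / 4 = 104 m
ASD = 104 * 1.13 = 118 m

118


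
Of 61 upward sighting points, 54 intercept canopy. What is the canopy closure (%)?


Formula: Canopy closure = covered points / total points * 100
Closure = 54 / 61 * 100
Closure = 0.8852 * 100 = 88.5%

88.5


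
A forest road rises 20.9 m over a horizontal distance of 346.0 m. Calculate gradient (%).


Formula: Gradient = rise / run * 100
Gradient = 20.9 / 346.0 * 100 = 6.0%

6.0


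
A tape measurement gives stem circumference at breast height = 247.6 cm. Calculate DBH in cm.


Formula: DBH = C / pi
DBH = 247.6 / pi
pi = 3.14159...
DBH = 78.8 cm

78.8


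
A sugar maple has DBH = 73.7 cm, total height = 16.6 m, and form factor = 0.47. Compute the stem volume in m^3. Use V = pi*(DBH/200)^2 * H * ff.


Formula: V = pi * (DBH/200)^2 * H * ff
Radius = DBH/200 = 73.7/200 = 0.3685 m
Radius^2 = 0.3685^2 = 0.13579225 m^2
V = pi * 0.13579225 * 16.6 * 0.47
V = 3.328 m^3

3.328


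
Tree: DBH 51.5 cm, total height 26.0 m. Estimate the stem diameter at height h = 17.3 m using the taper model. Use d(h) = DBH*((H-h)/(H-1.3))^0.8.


Taper: d(h) = DBH * ((H - h) / (H - 1.3))^0.8
Numerator = H - h = 26.0 - 17.3 = 8.7 m
Denominator = H - 1.3 = 26.0 - 1.3 = 24.7 m
Ratio = 8.7 / 24.7 = 0.35223
d = 51.5 * 0.35223^0.8 = 22.3 cm

22.3


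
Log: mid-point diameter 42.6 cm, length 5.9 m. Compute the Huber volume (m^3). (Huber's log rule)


Huber: V = Am * L,  Am = pi*(Dm/200)^2
Am = pi*(42.6/200)^2 = 0.142531 m^2
V = 0.142531*5.9 = 0.8409 m^3

0.8409


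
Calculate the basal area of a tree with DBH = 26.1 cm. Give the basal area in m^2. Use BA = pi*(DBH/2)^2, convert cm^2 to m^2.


Formula: BA = pi * (DBH/2)^2 / 10000  (cm^2 to m^2)
Radius = DBH/2 = 26.1/2 = 13.05 cm
BA = pi * 13.05^2 / 10000
   = 535.0211 cm^2 / 10000
   = 0.0535 m^2

0.0535


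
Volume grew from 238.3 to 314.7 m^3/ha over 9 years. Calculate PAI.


Formula: PAI = (V_T2 - V_T1) / (T2 - T1)
Volume increment = 314.7 - 238.3 = 76.4 m^3/ha
PAI = 76.4 / 9 = 8.49 m^3/ha/year

8.49


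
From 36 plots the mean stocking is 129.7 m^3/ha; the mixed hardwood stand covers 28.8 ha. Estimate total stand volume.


Formula: Total Volume = Mean Volume per ha * Total Area
Total Volume = 129.7 m^3/ha * 28.8 ha
Total Volume = 3735 m^3

3735


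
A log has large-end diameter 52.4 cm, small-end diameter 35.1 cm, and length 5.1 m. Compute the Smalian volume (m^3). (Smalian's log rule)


Smalian: V = (A1 + A2)/2 * L,  A = pi*(D/200)^2
A1 = pi*(52.4/200)^2 = 0.215651 m^2
A2 = pi*(35.1/200)^2 = 0.096762 m^2
V = (0.215651+0.096762)/2*5.1 = 0.7967 m^3

0.7967


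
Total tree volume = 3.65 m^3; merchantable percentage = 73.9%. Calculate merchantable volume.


Formula: MV = V_total * (merchantable_pct / 100)
Merchantable fraction = 73.9% / 100 = 0.739
MV = 3.65 m^3 * 0.739 = 2.697 m^3

2.697


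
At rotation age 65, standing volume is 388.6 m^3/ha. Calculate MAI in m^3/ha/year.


Formula: MAI = Total Volume / Stand Age
MAI = 388.6 m^3/ha / 65 years
MAI = 5.98 m^3/ha/year

5.98
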